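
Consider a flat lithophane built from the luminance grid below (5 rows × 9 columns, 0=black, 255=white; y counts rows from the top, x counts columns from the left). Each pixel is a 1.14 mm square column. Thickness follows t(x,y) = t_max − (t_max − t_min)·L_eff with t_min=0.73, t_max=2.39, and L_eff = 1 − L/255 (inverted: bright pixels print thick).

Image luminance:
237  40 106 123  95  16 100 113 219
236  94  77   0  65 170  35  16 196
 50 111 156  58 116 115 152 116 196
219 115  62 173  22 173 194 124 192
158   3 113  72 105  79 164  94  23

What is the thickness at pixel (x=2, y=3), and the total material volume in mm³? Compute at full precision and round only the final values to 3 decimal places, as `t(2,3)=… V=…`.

span = t_max - t_min = 2.39 - 0.73 = 1.660
L(2,3) = 62, L_eff = 1 - 62/255 = 0.756863 (inverted)
t(2,3) = 2.39 - 1.660·0.756863 = 1.134
Σt over all 5·9 pixels = 1683113/25500 ≈ 66.0044314
V = pitch²·Σt = 1.14²·1683113/25500 = 85.779

t(2,3)=1.134 V=85.779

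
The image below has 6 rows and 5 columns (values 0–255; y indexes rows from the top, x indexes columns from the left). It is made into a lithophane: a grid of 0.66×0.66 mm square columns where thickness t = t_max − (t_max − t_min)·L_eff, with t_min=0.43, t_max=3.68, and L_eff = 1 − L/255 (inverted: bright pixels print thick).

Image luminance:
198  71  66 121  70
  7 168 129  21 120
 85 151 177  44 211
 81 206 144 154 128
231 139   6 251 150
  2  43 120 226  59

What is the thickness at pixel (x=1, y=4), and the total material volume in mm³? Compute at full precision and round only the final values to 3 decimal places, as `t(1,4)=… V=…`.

t(1,4)=2.202 V=25.489

span = t_max - t_min = 3.68 - 0.43 = 3.250
L(1,4) = 139, L_eff = 1 - 139/255 = 0.454902 (inverted)
t(1,4) = 3.68 - 3.250·0.454902 = 2.202
Σt over all 6·5 pixels = 3979/68 ≈ 58.5147059
V = pitch²·Σt = 0.66²·3979/68 = 25.489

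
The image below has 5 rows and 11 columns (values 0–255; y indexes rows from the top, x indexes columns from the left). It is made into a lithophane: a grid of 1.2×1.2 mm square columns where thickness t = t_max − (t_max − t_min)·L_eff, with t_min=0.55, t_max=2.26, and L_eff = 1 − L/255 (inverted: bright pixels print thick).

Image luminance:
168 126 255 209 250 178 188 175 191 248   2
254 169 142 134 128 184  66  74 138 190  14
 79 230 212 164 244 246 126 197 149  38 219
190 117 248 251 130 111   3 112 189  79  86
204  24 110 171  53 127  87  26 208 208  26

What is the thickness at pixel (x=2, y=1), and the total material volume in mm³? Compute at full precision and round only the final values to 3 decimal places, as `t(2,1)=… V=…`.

t(2,1)=1.502 V=122.231

span = t_max - t_min = 2.26 - 0.55 = 1.710
L(2,1) = 142, L_eff = 1 - 142/255 = 0.443137 (inverted)
t(2,1) = 2.26 - 1.710·0.443137 = 1.502
Σt over all 5·11 pixels = 180376/2125 ≈ 84.8828235
V = pitch²·Σt = 1.2²·180376/2125 = 122.231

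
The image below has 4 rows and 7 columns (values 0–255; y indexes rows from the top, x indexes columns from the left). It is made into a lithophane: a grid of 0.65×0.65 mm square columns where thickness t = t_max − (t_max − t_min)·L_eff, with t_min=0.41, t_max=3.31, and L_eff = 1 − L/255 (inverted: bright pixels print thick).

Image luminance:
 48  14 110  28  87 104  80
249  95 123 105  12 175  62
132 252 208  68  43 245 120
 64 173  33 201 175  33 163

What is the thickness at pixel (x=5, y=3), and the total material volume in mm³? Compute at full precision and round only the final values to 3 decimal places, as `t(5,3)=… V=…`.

span = t_max - t_min = 3.31 - 0.41 = 2.900
L(5,3) = 33, L_eff = 1 - 33/255 = 0.870588 (inverted)
t(5,3) = 3.31 - 2.900·0.870588 = 0.785
Σt over all 4·7 pixels = 61066/1275 ≈ 47.8949020
V = pitch²·Σt = 0.65²·61066/1275 = 20.236

t(5,3)=0.785 V=20.236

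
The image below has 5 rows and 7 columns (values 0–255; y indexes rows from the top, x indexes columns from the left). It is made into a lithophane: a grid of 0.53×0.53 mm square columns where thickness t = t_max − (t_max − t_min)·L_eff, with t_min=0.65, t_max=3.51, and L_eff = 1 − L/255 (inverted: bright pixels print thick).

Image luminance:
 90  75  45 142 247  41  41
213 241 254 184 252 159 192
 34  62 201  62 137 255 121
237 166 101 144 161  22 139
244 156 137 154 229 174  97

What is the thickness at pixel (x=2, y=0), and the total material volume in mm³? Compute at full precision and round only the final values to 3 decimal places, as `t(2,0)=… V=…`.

span = t_max - t_min = 3.51 - 0.65 = 2.860
L(2,0) = 45, L_eff = 1 - 45/255 = 0.823529 (inverted)
t(2,0) = 3.51 - 2.860·0.823529 = 1.155
Σt over all 5·7 pixels = 2069899/25500 ≈ 81.1725098
V = pitch²·Σt = 0.53²·2069899/25500 = 22.801

t(2,0)=1.155 V=22.801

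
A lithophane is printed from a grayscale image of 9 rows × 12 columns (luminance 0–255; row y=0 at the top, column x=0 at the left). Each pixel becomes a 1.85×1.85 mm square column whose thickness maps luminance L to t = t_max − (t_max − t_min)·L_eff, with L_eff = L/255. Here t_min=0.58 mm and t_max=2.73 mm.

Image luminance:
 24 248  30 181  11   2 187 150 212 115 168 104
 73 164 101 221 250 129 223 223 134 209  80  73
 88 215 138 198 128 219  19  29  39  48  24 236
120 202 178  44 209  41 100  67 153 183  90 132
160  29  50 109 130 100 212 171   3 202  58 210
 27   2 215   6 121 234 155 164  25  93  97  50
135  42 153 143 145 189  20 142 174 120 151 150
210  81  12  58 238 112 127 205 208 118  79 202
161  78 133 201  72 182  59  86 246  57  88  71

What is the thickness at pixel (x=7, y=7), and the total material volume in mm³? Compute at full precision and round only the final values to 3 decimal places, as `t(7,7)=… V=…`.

t(7,7)=1.002 V=620.019

span = t_max - t_min = 2.73 - 0.58 = 2.150
L(7,7) = 205, L_eff = 205/255 = 0.803922
t(7,7) = 2.73 - 2.150·0.803922 = 1.002
Σt over all 9·12 pixels = 184783/1020 ≈ 181.1598039
V = pitch²·Σt = 1.85²·184783/1020 = 620.019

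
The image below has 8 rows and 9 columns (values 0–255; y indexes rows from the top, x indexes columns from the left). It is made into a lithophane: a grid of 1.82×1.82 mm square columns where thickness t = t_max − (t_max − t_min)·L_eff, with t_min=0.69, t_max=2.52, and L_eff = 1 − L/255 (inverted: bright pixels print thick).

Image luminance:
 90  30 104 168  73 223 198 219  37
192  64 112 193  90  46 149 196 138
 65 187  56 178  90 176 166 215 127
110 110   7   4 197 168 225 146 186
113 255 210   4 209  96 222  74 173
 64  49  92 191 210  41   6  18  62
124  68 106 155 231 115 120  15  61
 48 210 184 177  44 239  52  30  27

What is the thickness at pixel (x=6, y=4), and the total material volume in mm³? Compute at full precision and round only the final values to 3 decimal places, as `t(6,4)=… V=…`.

t(6,4)=2.283 V=374.461

span = t_max - t_min = 2.52 - 0.69 = 1.830
L(6,4) = 222, L_eff = 1 - 222/255 = 0.129412 (inverted)
t(6,4) = 2.52 - 1.830·0.129412 = 2.283
Σt over all 8·9 pixels = 96091/850 ≈ 113.0482353
V = pitch²·Σt = 1.82²·96091/850 = 374.461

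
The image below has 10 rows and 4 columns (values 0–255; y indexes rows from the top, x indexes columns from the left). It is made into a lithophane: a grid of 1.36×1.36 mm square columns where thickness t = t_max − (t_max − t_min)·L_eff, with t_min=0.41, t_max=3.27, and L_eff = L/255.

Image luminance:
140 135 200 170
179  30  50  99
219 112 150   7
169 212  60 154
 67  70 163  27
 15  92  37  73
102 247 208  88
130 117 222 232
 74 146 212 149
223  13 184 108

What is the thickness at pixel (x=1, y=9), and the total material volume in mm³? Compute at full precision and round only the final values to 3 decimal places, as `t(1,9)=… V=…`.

t(1,9)=3.124 V=136.442

span = t_max - t_min = 3.27 - 0.41 = 2.860
L(1,9) = 13, L_eff = 13/255 = 0.050980
t(1,9) = 3.27 - 2.860·0.050980 = 3.124
Σt over all 10·4 pixels = 62703/850 ≈ 73.7682353
V = pitch²·Σt = 1.36²·62703/850 = 136.442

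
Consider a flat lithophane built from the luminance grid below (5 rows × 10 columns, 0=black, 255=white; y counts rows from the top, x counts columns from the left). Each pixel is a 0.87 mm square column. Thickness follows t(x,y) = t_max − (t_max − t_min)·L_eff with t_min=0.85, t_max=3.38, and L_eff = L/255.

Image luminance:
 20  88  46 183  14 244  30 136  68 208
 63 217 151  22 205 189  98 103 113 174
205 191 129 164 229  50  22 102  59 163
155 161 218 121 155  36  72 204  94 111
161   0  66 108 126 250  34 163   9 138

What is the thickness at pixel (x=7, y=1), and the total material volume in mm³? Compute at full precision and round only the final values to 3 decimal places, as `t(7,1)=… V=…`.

span = t_max - t_min = 3.38 - 0.85 = 2.530
L(7,1) = 103, L_eff = 103/255 = 0.403922
t(7,1) = 3.38 - 2.530·0.403922 = 2.358
Σt over all 5·10 pixels = 693574/6375 ≈ 108.7959216
V = pitch²·Σt = 0.87²·693574/6375 = 82.348

t(7,1)=2.358 V=82.348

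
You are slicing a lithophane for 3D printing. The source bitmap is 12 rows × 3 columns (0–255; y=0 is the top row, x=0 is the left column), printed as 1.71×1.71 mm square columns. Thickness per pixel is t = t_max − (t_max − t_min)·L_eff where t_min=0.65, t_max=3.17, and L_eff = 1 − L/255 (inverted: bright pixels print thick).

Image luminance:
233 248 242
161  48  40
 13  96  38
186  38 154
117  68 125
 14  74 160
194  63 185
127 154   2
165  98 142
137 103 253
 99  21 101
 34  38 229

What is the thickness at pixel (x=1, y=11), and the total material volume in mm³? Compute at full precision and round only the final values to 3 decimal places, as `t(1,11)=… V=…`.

t(1,11)=1.026 V=189.791

span = t_max - t_min = 3.17 - 0.65 = 2.520
L(1,11) = 38, L_eff = 1 - 38/255 = 0.850980 (inverted)
t(1,11) = 3.17 - 2.520·0.850980 = 1.026
Σt over all 12·3 pixels = 5517/85 ≈ 64.9058824
V = pitch²·Σt = 1.71²·5517/85 = 189.791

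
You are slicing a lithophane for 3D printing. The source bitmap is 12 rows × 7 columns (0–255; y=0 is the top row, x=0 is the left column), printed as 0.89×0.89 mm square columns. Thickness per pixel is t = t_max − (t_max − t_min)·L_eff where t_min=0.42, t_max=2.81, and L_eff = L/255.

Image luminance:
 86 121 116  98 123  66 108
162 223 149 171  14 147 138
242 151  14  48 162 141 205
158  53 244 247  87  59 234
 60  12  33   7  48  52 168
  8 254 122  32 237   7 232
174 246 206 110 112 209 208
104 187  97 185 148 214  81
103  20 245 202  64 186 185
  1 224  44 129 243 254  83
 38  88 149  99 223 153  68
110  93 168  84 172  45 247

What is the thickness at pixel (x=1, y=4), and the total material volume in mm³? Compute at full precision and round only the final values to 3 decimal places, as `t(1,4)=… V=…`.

t(1,4)=2.698 V=105.006

span = t_max - t_min = 2.81 - 0.42 = 2.390
L(1,4) = 12, L_eff = 12/255 = 0.047059
t(1,4) = 2.81 - 2.390·0.047059 = 2.698
Σt over all 12·7 pixels = 56341/425 ≈ 132.5670588
V = pitch²·Σt = 0.89²·56341/425 = 105.006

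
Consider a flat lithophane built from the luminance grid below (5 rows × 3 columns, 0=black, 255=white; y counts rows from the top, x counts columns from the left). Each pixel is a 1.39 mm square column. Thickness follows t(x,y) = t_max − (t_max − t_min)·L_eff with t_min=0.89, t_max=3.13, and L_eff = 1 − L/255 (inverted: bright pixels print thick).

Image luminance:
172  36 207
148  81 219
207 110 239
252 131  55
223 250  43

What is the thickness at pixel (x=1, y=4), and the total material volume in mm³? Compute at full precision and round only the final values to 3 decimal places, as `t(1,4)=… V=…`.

span = t_max - t_min = 3.13 - 0.89 = 2.240
L(1,4) = 250, L_eff = 1 - 250/255 = 0.019608 (inverted)
t(1,4) = 3.13 - 2.240·0.019608 = 3.086
Σt over all 5·3 pixels = 290659/8500 ≈ 34.1951765
V = pitch²·Σt = 1.39²·290659/8500 = 66.069

t(1,4)=3.086 V=66.069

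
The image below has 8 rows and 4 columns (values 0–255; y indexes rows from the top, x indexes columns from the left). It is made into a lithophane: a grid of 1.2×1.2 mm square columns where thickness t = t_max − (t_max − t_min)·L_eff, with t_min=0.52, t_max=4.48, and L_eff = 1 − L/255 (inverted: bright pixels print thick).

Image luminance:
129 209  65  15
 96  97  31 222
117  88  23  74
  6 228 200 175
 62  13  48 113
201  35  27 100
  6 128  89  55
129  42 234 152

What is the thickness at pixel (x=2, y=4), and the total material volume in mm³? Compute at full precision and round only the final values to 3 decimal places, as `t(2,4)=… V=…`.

t(2,4)=1.265 V=95.722

span = t_max - t_min = 4.48 - 0.52 = 3.960
L(2,4) = 48, L_eff = 1 - 48/255 = 0.811765 (inverted)
t(2,4) = 4.48 - 3.960·0.811765 = 1.265
Σt over all 8·4 pixels = 141257/2125 ≈ 66.4738824
V = pitch²·Σt = 1.2²·141257/2125 = 95.722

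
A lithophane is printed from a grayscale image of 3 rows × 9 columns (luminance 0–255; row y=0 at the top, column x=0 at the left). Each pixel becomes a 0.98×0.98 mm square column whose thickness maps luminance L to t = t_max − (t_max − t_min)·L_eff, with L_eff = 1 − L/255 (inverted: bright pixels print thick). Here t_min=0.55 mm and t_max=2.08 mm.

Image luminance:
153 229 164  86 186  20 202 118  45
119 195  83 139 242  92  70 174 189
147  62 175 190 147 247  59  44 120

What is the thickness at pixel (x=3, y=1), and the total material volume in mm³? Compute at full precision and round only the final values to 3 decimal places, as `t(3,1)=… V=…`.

span = t_max - t_min = 2.08 - 0.55 = 1.530
L(3,1) = 139, L_eff = 1 - 139/255 = 0.454902 (inverted)
t(3,1) = 2.08 - 1.530·0.454902 = 1.384
Σt over all 3·9 pixels = 37.032
V = pitch²·Σt = 0.98²·37.032 = 35.566

t(3,1)=1.384 V=35.566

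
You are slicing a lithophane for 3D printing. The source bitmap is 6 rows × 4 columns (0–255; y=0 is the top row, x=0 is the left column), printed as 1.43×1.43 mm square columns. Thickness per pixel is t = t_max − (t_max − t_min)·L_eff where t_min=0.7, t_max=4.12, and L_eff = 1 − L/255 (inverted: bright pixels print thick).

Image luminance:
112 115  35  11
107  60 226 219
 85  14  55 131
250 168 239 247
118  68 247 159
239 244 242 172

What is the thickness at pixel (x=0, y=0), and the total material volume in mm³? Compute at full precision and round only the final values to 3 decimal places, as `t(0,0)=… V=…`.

span = t_max - t_min = 4.12 - 0.7 = 3.420
L(0,0) = 112, L_eff = 1 - 112/255 = 0.560784 (inverted)
t(0,0) = 4.12 - 3.420·0.560784 = 2.202
Σt over all 6·4 pixels = 274491/4250 ≈ 64.5861176
V = pitch²·Σt = 1.43²·274491/4250 = 132.072

t(0,0)=2.202 V=132.072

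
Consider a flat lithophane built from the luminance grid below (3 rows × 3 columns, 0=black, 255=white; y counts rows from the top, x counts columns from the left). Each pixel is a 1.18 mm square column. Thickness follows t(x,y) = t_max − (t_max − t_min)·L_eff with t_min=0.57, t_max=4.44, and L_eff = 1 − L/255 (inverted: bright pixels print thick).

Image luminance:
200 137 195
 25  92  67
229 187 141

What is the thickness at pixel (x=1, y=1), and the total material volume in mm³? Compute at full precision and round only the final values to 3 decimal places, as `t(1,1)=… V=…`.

t(1,1)=1.966 V=34.044

span = t_max - t_min = 4.44 - 0.57 = 3.870
L(1,1) = 92, L_eff = 1 - 92/255 = 0.639216 (inverted)
t(1,1) = 4.44 - 3.870·0.639216 = 1.966
Σt over all 3·3 pixels = 103911/4250 ≈ 24.4496471
V = pitch²·Σt = 1.18²·103911/4250 = 34.044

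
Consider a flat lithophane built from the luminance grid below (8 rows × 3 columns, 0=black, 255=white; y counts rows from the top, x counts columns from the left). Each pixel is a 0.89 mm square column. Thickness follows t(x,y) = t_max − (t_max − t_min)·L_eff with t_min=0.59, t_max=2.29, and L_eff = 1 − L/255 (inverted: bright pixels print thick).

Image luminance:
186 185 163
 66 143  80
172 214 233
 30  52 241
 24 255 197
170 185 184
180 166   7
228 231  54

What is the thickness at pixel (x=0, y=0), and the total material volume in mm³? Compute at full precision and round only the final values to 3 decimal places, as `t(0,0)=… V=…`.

span = t_max - t_min = 2.29 - 0.59 = 1.700
L(0,0) = 186, L_eff = 1 - 186/255 = 0.270588 (inverted)
t(0,0) = 2.29 - 1.700·0.270588 = 1.830
Σt over all 8·3 pixels = 577/15 ≈ 38.4666667
V = pitch²·Σt = 0.89²·577/15 = 30.469

t(0,0)=1.830 V=30.469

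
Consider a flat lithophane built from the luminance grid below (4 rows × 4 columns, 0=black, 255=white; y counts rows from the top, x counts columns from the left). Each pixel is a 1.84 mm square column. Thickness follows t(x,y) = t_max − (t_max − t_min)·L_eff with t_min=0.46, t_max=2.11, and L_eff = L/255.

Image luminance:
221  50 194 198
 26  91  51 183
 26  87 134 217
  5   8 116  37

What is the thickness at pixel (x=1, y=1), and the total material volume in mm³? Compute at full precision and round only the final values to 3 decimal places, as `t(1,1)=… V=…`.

t(1,1)=1.521 V=78.283

span = t_max - t_min = 2.11 - 0.46 = 1.650
L(1,1) = 91, L_eff = 91/255 = 0.356863
t(1,1) = 2.11 - 1.650·0.356863 = 1.521
Σt over all 4·4 pixels = 9827/425 ≈ 23.1223529
V = pitch²·Σt = 1.84²·9827/425 = 78.283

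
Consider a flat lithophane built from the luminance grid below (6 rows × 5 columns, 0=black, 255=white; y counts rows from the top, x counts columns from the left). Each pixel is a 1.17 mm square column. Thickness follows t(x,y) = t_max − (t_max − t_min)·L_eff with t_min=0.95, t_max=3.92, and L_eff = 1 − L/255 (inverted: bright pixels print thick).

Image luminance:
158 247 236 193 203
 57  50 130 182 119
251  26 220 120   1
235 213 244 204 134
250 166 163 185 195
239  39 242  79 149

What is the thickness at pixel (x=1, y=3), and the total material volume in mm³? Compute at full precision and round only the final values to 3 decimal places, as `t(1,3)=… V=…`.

span = t_max - t_min = 3.92 - 0.95 = 2.970
L(1,3) = 213, L_eff = 1 - 213/255 = 0.164706 (inverted)
t(1,3) = 3.92 - 2.970·0.164706 = 3.431
Σt over all 6·5 pixels = 85.92
V = pitch²·Σt = 1.17²·85.92 = 117.616

t(1,3)=3.431 V=117.616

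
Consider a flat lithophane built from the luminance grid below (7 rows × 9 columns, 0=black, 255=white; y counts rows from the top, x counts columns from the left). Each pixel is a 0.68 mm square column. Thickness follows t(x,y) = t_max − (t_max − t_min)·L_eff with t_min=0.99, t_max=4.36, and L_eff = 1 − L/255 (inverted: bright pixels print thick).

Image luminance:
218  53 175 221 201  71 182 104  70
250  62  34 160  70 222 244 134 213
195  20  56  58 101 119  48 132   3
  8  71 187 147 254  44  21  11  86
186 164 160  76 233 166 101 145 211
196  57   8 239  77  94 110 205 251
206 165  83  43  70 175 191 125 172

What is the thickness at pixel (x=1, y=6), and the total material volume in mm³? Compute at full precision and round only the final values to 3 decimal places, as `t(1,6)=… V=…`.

t(1,6)=3.171 V=78.668

span = t_max - t_min = 4.36 - 0.99 = 3.370
L(1,6) = 165, L_eff = 1 - 165/255 = 0.352941 (inverted)
t(1,6) = 4.36 - 3.370·0.352941 = 3.171
Σt over all 7·9 pixels = 1446111/8500 ≈ 170.1307059
V = pitch²·Σt = 0.68²·1446111/8500 = 78.668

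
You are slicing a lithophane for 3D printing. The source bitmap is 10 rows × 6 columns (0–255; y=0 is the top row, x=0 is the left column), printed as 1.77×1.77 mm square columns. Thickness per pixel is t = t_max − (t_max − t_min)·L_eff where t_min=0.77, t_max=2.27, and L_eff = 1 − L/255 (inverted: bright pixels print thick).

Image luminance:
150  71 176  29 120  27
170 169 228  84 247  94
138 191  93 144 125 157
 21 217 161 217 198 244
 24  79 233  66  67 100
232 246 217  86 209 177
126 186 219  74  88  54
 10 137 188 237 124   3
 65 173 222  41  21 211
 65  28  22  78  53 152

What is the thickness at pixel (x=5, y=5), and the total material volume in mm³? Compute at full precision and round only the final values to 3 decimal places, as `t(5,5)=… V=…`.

t(5,5)=1.811 V=288.190

span = t_max - t_min = 2.27 - 0.77 = 1.500
L(5,5) = 177, L_eff = 1 - 177/255 = 0.305882 (inverted)
t(5,5) = 2.27 - 1.500·0.305882 = 1.811
Σt over all 10·6 pixels = 7819/85 ≈ 91.9882353
V = pitch²·Σt = 1.77²·7819/85 = 288.190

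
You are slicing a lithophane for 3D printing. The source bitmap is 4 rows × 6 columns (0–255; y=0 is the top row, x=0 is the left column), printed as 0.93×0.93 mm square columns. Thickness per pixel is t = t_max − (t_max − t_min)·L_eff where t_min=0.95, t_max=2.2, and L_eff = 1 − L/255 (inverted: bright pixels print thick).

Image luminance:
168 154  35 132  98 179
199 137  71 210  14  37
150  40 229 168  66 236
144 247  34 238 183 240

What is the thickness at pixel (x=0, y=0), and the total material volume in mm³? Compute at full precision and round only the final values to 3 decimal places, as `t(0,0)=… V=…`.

span = t_max - t_min = 2.2 - 0.95 = 1.250
L(0,0) = 168, L_eff = 1 - 168/255 = 0.341176 (inverted)
t(0,0) = 2.2 - 1.250·0.341176 = 1.774
Σt over all 4·6 pixels = 40301/1020 ≈ 39.5107843
V = pitch²·Σt = 0.93²·40301/1020 = 34.173

t(0,0)=1.774 V=34.173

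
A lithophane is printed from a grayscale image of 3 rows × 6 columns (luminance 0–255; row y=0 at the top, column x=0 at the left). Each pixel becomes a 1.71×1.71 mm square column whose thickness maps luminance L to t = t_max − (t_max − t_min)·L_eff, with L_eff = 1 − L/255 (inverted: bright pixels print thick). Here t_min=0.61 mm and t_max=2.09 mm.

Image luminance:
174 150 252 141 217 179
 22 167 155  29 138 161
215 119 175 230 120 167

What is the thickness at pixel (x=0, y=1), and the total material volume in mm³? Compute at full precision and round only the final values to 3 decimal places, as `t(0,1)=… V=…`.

span = t_max - t_min = 2.09 - 0.61 = 1.480
L(0,1) = 22, L_eff = 1 - 22/255 = 0.913725 (inverted)
t(0,1) = 2.09 - 1.480·0.913725 = 0.738
Σt over all 3·6 pixels = 116003/4250 ≈ 27.2948235
V = pitch²·Σt = 1.71²·116003/4250 = 79.813

t(0,1)=0.738 V=79.813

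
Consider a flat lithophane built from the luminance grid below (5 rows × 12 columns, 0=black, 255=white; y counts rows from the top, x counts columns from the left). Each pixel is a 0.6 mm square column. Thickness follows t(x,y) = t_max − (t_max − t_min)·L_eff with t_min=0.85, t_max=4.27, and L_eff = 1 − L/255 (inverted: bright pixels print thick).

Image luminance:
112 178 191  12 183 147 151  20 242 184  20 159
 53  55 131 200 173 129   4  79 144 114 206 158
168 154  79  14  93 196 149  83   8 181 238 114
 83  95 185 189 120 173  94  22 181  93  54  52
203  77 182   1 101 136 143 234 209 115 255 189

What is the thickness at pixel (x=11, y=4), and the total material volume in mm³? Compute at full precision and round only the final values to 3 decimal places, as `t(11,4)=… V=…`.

span = t_max - t_min = 4.27 - 0.85 = 3.420
L(11,4) = 189, L_eff = 1 - 189/255 = 0.258824 (inverted)
t(11,4) = 4.27 - 3.420·0.258824 = 3.385
Σt over all 5·12 pixels = 328053/2125 ≈ 154.3778824
V = pitch²·Σt = 0.6²·328053/2125 = 55.576

t(11,4)=3.385 V=55.576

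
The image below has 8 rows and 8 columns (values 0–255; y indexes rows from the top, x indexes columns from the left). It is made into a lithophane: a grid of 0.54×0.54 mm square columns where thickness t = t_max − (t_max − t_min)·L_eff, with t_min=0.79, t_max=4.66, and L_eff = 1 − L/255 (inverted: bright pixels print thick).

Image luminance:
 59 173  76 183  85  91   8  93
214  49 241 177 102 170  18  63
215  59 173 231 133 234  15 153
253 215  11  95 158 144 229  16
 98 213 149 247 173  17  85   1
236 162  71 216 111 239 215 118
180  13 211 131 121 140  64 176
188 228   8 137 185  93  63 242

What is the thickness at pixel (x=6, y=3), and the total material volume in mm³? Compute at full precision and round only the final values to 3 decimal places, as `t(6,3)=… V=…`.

span = t_max - t_min = 4.66 - 0.79 = 3.870
L(6,3) = 229, L_eff = 1 - 229/255 = 0.101961 (inverted)
t(6,3) = 4.66 - 3.870·0.101961 = 4.265
Σt over all 8·8 pixels = 1547803/8500 ≈ 182.0944706
V = pitch²·Σt = 0.54²·1547803/8500 = 53.099

t(6,3)=4.265 V=53.099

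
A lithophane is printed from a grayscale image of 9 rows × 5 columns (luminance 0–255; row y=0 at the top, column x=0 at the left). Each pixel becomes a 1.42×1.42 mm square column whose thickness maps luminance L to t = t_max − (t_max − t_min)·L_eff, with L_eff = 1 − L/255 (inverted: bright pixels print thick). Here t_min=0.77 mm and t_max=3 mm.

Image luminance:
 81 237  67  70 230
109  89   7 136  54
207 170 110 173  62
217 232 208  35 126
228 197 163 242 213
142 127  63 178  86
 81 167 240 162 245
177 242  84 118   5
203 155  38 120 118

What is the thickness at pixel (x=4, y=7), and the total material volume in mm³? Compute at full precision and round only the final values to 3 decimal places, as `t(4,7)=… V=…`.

span = t_max - t_min = 3 - 0.77 = 2.230
L(4,7) = 5, L_eff = 1 - 5/255 = 0.980392 (inverted)
t(4,7) = 3 - 2.230·0.980392 = 0.814
Σt over all 9·5 pixels = 771299/8500 ≈ 90.7410588
V = pitch²·Σt = 1.42²·771299/8500 = 182.970

t(4,7)=0.814 V=182.970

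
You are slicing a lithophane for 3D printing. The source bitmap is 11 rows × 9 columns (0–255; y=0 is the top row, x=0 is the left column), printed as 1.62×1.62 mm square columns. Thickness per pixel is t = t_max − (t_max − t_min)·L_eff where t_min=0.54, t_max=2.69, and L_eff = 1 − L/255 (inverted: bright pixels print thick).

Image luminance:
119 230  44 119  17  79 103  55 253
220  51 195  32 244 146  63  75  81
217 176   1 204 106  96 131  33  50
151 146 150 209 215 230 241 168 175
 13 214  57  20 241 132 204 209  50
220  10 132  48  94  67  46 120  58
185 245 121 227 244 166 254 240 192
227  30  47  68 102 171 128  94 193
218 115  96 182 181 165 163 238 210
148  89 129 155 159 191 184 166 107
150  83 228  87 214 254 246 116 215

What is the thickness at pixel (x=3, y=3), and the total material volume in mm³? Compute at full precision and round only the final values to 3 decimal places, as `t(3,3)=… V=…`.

t(3,3)=2.302 V=454.132

span = t_max - t_min = 2.69 - 0.54 = 2.150
L(3,3) = 209, L_eff = 1 - 209/255 = 0.180392 (inverted)
t(3,3) = 2.69 - 2.150·0.180392 = 2.302
Σt over all 11·9 pixels = 176503/1020 ≈ 173.0421569
V = pitch²·Σt = 1.62²·176503/1020 = 454.132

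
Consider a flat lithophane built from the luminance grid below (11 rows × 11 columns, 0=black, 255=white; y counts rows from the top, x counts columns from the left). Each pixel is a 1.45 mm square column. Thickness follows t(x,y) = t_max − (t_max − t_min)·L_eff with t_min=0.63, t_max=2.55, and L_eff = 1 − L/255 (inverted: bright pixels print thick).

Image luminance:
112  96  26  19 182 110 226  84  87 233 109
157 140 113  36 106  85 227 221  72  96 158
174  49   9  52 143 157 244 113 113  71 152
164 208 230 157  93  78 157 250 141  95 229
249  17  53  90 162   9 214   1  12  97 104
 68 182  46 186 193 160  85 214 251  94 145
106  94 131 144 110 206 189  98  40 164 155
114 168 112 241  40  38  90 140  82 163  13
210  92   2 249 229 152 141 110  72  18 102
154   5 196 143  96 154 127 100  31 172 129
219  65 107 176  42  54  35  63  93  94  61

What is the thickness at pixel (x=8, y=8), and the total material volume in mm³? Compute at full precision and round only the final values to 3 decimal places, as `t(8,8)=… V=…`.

span = t_max - t_min = 2.55 - 0.63 = 1.920
L(8,8) = 72, L_eff = 1 - 72/255 = 0.717647 (inverted)
t(8,8) = 2.55 - 1.920·0.717647 = 1.172
Σt over all 11·11 pixels = 1591123/8500 ≈ 187.1909412
V = pitch²·Σt = 1.45²·1591123/8500 = 393.569

t(8,8)=1.172 V=393.569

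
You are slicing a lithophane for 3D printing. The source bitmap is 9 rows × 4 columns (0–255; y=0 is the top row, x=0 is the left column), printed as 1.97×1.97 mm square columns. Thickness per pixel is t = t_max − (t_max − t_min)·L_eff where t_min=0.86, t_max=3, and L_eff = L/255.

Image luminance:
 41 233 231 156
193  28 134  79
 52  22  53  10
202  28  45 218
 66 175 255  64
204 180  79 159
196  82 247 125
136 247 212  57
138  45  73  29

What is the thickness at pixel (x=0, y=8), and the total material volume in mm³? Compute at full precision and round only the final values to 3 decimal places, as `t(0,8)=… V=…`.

span = t_max - t_min = 3 - 0.86 = 2.140
L(0,8) = 138, L_eff = 138/255 = 0.541176
t(0,8) = 3 - 2.140·0.541176 = 1.842
Σt over all 9·4 pixels = 149357/2125 ≈ 70.2856471
V = pitch²·Σt = 1.97²·149357/2125 = 272.772

t(0,8)=1.842 V=272.772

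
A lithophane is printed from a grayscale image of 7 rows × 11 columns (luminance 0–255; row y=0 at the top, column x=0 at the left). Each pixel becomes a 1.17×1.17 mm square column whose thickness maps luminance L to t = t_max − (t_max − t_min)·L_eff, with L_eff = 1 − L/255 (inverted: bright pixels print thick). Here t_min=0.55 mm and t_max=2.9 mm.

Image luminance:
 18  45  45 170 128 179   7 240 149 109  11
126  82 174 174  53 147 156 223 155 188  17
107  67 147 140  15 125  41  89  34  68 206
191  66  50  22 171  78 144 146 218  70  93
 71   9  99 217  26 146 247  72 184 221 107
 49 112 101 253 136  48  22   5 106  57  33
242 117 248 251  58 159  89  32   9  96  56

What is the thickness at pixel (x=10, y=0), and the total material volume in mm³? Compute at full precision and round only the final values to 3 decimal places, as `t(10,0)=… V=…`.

span = t_max - t_min = 2.9 - 0.55 = 2.350
L(10,0) = 11, L_eff = 1 - 11/255 = 0.956863 (inverted)
t(10,0) = 2.9 - 2.350·0.956863 = 0.651
Σt over all 7·11 pixels = 206133/1700 ≈ 121.2547059
V = pitch²·Σt = 1.17²·206133/1700 = 165.986

t(10,0)=0.651 V=165.986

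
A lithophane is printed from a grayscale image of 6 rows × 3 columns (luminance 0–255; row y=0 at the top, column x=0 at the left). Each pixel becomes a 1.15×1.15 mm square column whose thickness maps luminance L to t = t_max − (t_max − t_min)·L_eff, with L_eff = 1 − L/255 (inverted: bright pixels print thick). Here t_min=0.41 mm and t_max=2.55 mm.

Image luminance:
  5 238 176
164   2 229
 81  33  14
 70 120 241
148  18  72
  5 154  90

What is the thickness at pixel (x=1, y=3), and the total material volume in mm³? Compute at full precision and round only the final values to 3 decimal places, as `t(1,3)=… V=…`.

span = t_max - t_min = 2.55 - 0.41 = 2.140
L(1,3) = 120, L_eff = 1 - 120/255 = 0.529412 (inverted)
t(1,3) = 2.55 - 2.140·0.529412 = 1.417
Σt over all 6·3 pixels = 19541/850 ≈ 22.9894118
V = pitch²·Σt = 1.15²·19541/850 = 30.403

t(1,3)=1.417 V=30.403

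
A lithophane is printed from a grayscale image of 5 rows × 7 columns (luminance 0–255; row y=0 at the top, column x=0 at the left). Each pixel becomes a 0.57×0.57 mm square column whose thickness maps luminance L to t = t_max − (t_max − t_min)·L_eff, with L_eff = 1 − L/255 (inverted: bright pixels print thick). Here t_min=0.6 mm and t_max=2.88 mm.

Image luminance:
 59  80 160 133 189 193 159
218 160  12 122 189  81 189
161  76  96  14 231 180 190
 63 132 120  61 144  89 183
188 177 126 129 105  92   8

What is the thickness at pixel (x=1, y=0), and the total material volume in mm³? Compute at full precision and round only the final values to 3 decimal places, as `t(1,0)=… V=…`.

span = t_max - t_min = 2.88 - 0.6 = 2.280
L(1,0) = 80, L_eff = 1 - 80/255 = 0.686275 (inverted)
t(1,0) = 2.88 - 2.280·0.686275 = 1.315
Σt over all 5·7 pixels = 130296/2125 ≈ 61.3157647
V = pitch²·Σt = 0.57²·130296/2125 = 19.921

t(1,0)=1.315 V=19.921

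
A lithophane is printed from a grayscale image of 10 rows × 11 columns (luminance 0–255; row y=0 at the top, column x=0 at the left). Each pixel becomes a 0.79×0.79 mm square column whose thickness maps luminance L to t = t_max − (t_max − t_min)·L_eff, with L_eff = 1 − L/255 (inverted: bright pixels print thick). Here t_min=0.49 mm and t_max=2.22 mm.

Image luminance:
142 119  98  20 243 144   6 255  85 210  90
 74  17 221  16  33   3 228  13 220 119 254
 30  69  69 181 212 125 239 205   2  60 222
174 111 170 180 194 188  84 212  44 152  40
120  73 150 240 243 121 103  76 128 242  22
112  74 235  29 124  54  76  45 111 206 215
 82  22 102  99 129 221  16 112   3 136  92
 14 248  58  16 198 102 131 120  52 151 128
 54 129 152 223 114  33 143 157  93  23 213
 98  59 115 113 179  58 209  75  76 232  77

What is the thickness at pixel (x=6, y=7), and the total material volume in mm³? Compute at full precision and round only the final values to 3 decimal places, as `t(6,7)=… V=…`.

t(6,7)=1.379 V=89.652

span = t_max - t_min = 2.22 - 0.49 = 1.730
L(6,7) = 131, L_eff = 1 - 131/255 = 0.486275 (inverted)
t(6,7) = 2.22 - 1.730·0.486275 = 1.379
Σt over all 10·11 pixels = 3663067/25500 ≈ 143.6496863
V = pitch²·Σt = 0.79²·3663067/25500 = 89.652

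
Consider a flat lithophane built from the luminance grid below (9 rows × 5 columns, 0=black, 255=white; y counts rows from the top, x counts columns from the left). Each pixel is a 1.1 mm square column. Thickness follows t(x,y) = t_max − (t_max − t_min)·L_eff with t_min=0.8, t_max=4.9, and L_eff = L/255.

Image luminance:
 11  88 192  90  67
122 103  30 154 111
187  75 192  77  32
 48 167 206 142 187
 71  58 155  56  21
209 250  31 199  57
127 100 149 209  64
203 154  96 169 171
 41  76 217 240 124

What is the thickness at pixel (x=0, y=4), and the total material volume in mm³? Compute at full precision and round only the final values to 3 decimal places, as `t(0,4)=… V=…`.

span = t_max - t_min = 4.9 - 0.8 = 4.100
L(0,4) = 71, L_eff = 71/255 = 0.278431
t(0,4) = 4.9 - 4.100·0.278431 = 3.758
Σt over all 9·5 pixels = 335627/2550 ≈ 131.6184314
V = pitch²·Σt = 1.1²·335627/2550 = 159.258

t(0,4)=3.758 V=159.258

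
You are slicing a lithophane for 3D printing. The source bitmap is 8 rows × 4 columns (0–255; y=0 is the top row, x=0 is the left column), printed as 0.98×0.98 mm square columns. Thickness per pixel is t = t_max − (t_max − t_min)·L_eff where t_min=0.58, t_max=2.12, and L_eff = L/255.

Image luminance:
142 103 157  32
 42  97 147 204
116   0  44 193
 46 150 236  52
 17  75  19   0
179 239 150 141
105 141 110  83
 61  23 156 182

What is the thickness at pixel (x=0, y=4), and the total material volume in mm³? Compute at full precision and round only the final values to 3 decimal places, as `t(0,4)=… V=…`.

span = t_max - t_min = 2.12 - 0.58 = 1.540
L(0,4) = 17, L_eff = 17/255 = 0.066667
t(0,4) = 2.12 - 1.540·0.066667 = 2.017
Σt over all 8·4 pixels = 299963/6375 ≈ 47.0530196
V = pitch²·Σt = 0.98²·299963/6375 = 45.190

t(0,4)=2.017 V=45.190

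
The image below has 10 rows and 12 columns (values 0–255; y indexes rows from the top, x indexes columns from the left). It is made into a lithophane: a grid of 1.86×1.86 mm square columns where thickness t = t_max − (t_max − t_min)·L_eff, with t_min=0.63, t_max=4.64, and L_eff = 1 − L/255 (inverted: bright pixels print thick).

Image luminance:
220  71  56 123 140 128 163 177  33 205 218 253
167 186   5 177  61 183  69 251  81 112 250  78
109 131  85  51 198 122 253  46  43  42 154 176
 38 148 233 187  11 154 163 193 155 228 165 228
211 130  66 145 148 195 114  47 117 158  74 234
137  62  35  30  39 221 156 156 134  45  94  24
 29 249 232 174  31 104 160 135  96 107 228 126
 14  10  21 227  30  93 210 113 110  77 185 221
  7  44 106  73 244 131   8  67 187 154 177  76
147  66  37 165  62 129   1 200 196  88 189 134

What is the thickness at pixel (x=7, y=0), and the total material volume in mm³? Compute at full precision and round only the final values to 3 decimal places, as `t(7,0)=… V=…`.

t(7,0)=3.413 V=1086.418

span = t_max - t_min = 4.64 - 0.63 = 4.010
L(7,0) = 177, L_eff = 1 - 177/255 = 0.305882 (inverted)
t(7,0) = 4.64 - 4.010·0.305882 = 3.413
Σt over all 10·12 pixels = 1334627/4250 ≈ 314.0298824
V = pitch²·Σt = 1.86²·1334627/4250 = 1086.418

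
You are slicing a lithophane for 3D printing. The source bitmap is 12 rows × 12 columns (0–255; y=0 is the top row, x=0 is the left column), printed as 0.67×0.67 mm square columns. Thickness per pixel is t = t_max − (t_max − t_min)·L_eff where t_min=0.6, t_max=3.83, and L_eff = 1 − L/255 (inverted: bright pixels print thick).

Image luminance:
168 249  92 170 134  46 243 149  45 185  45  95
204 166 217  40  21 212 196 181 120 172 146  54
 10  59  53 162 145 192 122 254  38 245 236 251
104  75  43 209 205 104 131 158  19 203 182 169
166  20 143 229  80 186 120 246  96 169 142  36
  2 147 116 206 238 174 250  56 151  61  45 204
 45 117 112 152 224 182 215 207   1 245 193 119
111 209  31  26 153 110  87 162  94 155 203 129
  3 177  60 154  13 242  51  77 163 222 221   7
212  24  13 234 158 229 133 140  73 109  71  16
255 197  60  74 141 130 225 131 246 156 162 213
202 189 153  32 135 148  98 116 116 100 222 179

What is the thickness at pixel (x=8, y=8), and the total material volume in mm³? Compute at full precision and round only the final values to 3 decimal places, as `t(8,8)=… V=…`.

span = t_max - t_min = 3.83 - 0.6 = 3.230
L(8,8) = 163, L_eff = 1 - 163/255 = 0.360784 (inverted)
t(8,8) = 3.83 - 3.230·0.360784 = 2.665
Σt over all 12·12 pixels = 252577/750 ≈ 336.7693333
V = pitch²·Σt = 0.67²·252577/750 = 151.176

t(8,8)=2.665 V=151.176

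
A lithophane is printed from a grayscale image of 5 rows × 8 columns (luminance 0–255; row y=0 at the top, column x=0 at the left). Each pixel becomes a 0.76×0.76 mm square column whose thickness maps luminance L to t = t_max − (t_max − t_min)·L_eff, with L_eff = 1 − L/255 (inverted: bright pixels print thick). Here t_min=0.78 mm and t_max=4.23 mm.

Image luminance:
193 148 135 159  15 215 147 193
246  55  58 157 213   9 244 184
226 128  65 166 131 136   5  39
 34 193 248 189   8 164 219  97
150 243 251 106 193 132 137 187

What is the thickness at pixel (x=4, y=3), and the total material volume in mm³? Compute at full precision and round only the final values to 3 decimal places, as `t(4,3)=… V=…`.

t(4,3)=0.888 V=63.486

span = t_max - t_min = 4.23 - 0.78 = 3.450
L(4,3) = 8, L_eff = 1 - 8/255 = 0.968627 (inverted)
t(4,3) = 4.23 - 3.450·0.968627 = 0.888
Σt over all 5·8 pixels = 93427/850 ≈ 109.9141176
V = pitch²·Σt = 0.76²·93427/850 = 63.486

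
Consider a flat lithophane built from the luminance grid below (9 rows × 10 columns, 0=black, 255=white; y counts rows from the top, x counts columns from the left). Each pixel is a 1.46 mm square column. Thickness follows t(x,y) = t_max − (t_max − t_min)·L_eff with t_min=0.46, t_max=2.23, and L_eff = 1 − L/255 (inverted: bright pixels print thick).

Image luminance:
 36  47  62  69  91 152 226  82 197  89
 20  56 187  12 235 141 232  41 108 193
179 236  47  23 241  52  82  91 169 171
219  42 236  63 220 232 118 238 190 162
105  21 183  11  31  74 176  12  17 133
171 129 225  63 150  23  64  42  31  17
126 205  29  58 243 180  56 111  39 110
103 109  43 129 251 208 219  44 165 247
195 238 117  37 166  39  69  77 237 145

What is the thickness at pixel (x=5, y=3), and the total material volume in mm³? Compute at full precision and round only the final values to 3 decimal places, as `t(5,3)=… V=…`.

t(5,3)=2.070 V=250.410

span = t_max - t_min = 2.23 - 0.46 = 1.770
L(5,3) = 232, L_eff = 1 - 232/255 = 0.090196 (inverted)
t(5,3) = 2.23 - 1.770·0.090196 = 2.070
Σt over all 9·10 pixels = 49927/425 ≈ 117.4752941
V = pitch²·Σt = 1.46²·49927/425 = 250.410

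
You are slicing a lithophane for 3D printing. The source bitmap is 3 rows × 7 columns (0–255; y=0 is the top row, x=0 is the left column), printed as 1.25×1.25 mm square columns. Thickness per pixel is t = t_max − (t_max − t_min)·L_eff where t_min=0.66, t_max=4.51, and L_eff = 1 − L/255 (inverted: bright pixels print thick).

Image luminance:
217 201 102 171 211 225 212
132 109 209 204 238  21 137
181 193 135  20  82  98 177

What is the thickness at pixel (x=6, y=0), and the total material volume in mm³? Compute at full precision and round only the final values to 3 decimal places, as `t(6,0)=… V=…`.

t(6,0)=3.861 V=98.916

span = t_max - t_min = 4.51 - 0.66 = 3.850
L(6,0) = 212, L_eff = 1 - 212/255 = 0.168627 (inverted)
t(6,0) = 4.51 - 3.850·0.168627 = 3.861
Σt over all 3·7 pixels = 322861/5100 ≈ 63.3060784
V = pitch²·Σt = 1.25²·322861/5100 = 98.916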